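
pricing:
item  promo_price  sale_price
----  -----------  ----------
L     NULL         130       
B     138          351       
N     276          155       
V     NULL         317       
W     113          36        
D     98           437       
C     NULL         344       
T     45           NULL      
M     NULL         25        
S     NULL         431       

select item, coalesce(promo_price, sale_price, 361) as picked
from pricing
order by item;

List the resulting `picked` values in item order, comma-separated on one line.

item=B: promo_price=138 → 138
item=C: promo_price=NULL, sale_price=344 → 344
item=D: promo_price=98 → 98
item=L: promo_price=NULL, sale_price=130 → 130
item=M: promo_price=NULL, sale_price=25 → 25
item=N: promo_price=276 → 276
item=S: promo_price=NULL, sale_price=431 → 431
item=T: promo_price=45 → 45
item=V: promo_price=NULL, sale_price=317 → 317
item=W: promo_price=113 → 113

138, 344, 98, 130, 25, 276, 431, 45, 317, 113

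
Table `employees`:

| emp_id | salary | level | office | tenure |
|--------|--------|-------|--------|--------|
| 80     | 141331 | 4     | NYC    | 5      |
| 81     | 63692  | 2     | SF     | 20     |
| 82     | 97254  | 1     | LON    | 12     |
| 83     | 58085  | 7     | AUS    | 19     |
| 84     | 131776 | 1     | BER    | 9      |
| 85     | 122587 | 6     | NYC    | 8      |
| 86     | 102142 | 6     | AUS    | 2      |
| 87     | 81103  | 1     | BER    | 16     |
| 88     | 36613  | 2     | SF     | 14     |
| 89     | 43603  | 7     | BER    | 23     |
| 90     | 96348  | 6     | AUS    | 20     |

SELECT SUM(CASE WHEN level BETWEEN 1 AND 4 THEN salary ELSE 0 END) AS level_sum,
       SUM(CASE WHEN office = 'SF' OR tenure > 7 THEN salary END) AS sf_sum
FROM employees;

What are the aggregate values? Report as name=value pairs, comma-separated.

[level_sum: level BETWEEN 1 AND 4]
emp_id=80: ✓ → 141331
emp_id=81: ✓ → 63692
emp_id=82: ✓ → 97254
emp_id=83: ✗
emp_id=84: ✓ → 131776
emp_id=85: ✗
emp_id=86: ✗
emp_id=87: ✓ → 81103
emp_id=88: ✓ → 36613
emp_id=89: ✗
emp_id=90: ✗
level_sum = 141331 + 63692 + 97254 + 131776 + 81103 + 36613 = 551769
—
[sf_sum: office = 'SF' OR tenure > 7]
emp_id=80: ✗
emp_id=81: ✓ → 63692
emp_id=82: ✓ → 97254
emp_id=83: ✓ → 58085
emp_id=84: ✓ → 131776
emp_id=85: ✓ → 122587
emp_id=86: ✗
emp_id=87: ✓ → 81103
emp_id=88: ✓ → 36613
emp_id=89: ✓ → 43603
emp_id=90: ✓ → 96348
sf_sum = 63692 + 97254 + 58085 + 131776 + 122587 + 81103 + 36613 + 43603 + 96348 = 731061

level_sum=551769, sf_sum=731061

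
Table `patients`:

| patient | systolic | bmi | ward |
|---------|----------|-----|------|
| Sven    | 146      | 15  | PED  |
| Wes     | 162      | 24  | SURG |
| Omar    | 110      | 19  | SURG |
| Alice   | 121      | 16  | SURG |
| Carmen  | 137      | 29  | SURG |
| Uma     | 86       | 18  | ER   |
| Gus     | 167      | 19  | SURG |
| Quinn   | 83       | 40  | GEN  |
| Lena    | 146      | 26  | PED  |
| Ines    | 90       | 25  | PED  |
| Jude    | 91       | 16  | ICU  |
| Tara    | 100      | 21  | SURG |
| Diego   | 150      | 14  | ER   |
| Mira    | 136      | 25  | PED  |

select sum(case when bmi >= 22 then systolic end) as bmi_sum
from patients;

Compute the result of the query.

patient=Sven: ✗
patient=Wes: ✓ → 162
patient=Omar: ✗
patient=Alice: ✗
patient=Carmen: ✓ → 137
patient=Uma: ✗
patient=Gus: ✗
patient=Quinn: ✓ → 83
patient=Lena: ✓ → 146
patient=Ines: ✓ → 90
patient=Jude: ✗
patient=Tara: ✗
patient=Diego: ✗
patient=Mira: ✓ → 136
bmi_sum = 162 + 137 + 83 + 146 + 90 + 136 = 754

754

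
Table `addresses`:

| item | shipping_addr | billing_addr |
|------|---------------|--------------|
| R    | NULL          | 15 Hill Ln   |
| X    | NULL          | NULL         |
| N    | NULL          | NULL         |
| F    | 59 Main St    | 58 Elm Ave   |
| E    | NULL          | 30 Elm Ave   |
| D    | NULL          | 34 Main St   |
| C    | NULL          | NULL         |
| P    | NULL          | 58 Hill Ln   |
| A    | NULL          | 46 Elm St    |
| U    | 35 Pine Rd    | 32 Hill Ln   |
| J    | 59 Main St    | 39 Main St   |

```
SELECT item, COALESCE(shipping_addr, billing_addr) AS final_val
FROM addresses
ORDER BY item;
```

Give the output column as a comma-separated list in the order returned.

46 Elm St, NULL, 34 Main St, 30 Elm Ave, 59 Main St, 59 Main St, NULL, 58 Hill Ln, 15 Hill Ln, 35 Pine Rd, NULL

item=A: shipping_addr=NULL, billing_addr=46 Elm St → 46 Elm St
item=C: shipping_addr=NULL, billing_addr=NULL (all NULL) → NULL
item=D: shipping_addr=NULL, billing_addr=34 Main St → 34 Main St
item=E: shipping_addr=NULL, billing_addr=30 Elm Ave → 30 Elm Ave
item=F: shipping_addr=59 Main St → 59 Main St
item=J: shipping_addr=59 Main St → 59 Main St
item=N: shipping_addr=NULL, billing_addr=NULL (all NULL) → NULL
item=P: shipping_addr=NULL, billing_addr=58 Hill Ln → 58 Hill Ln
item=R: shipping_addr=NULL, billing_addr=15 Hill Ln → 15 Hill Ln
item=U: shipping_addr=35 Pine Rd → 35 Pine Rd
item=X: shipping_addr=NULL, billing_addr=NULL (all NULL) → NULL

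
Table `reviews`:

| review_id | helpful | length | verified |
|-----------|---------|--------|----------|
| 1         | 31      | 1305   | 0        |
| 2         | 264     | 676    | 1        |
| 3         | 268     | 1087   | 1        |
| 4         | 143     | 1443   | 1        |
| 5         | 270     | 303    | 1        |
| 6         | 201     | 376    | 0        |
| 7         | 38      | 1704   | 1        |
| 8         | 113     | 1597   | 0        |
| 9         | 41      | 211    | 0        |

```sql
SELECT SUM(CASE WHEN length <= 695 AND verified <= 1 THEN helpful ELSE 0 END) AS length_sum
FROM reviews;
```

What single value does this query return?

review_id=1: ✗
review_id=2: ✓ → 264
review_id=3: ✗
review_id=4: ✗
review_id=5: ✓ → 270
review_id=6: ✓ → 201
review_id=7: ✗
review_id=8: ✗
review_id=9: ✓ → 41
length_sum = 264 + 270 + 201 + 41 = 776

776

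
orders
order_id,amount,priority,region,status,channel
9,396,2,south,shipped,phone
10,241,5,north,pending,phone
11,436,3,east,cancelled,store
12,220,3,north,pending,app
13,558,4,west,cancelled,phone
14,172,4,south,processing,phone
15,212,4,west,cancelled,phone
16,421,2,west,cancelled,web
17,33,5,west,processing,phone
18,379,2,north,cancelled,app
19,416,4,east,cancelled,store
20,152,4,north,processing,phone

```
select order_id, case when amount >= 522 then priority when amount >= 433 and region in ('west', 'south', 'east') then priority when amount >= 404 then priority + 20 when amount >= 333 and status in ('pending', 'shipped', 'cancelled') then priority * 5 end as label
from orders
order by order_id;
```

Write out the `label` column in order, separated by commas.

10, NULL, 3, NULL, 4, NULL, NULL, 22, NULL, 10, 24, NULL

order_id=9: amount >= 333 and status in ('pending', 'shipped', 'cancelled') → 10
order_id=10: (no match → NULL) → NULL
order_id=11: amount >= 433 and region in ('west', 'south', 'east') → 3
order_id=12: (no match → NULL) → NULL
order_id=13: amount >= 522 → 4
order_id=14: (no match → NULL) → NULL
order_id=15: (no match → NULL) → NULL
order_id=16: amount >= 404 → 22
order_id=17: (no match → NULL) → NULL
order_id=18: amount >= 333 and status in ('pending', 'shipped', 'cancelled') → 10
order_id=19: amount >= 404 → 24
order_id=20: (no match → NULL) → NULL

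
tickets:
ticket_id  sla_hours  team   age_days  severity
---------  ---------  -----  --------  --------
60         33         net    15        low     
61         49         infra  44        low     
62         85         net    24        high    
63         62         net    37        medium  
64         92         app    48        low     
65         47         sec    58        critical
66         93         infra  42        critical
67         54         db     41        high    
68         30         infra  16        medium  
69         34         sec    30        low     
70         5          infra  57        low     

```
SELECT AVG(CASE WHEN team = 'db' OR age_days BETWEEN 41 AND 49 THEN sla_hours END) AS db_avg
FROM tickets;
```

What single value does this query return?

ticket_id=60: ✗
ticket_id=61: ✓ → 49
ticket_id=62: ✗
ticket_id=63: ✗
ticket_id=64: ✓ → 92
ticket_id=65: ✗
ticket_id=66: ✓ → 93
ticket_id=67: ✓ → 54
ticket_id=68: ✗
ticket_id=69: ✗
ticket_id=70: ✗
db_avg = (49 + 92 + 93 + 54) / 4 = 72

72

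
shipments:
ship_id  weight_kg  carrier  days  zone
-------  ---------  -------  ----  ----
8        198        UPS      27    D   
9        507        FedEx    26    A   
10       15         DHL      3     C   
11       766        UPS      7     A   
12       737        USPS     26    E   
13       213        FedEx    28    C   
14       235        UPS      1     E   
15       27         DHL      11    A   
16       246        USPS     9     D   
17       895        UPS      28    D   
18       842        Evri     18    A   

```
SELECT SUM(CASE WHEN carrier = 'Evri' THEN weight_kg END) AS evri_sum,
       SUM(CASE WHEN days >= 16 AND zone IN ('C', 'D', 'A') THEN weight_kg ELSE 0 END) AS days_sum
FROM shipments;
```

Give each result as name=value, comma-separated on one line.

evri_sum=842, days_sum=2655

[evri_sum: carrier = 'Evri']
ship_id=8: ✗
ship_id=9: ✗
ship_id=10: ✗
ship_id=11: ✗
ship_id=12: ✗
ship_id=13: ✗
ship_id=14: ✗
ship_id=15: ✗
ship_id=16: ✗
ship_id=17: ✗
ship_id=18: ✓ → 842
evri_sum = 842
—
[days_sum: days >= 16 AND zone IN ('C', 'D', 'A')]
ship_id=8: ✓ → 198
ship_id=9: ✓ → 507
ship_id=10: ✗
ship_id=11: ✗
ship_id=12: ✗
ship_id=13: ✓ → 213
ship_id=14: ✗
ship_id=15: ✗
ship_id=16: ✗
ship_id=17: ✓ → 895
ship_id=18: ✓ → 842
days_sum = 198 + 507 + 213 + 895 + 842 = 2655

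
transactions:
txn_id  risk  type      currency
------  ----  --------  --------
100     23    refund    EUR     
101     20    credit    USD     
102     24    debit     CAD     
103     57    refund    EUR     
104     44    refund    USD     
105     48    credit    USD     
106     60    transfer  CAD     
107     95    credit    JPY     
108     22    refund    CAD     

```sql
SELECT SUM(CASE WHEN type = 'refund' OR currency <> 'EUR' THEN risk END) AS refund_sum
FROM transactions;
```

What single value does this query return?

393

txn_id=100: ✓ → 23
txn_id=101: ✓ → 20
txn_id=102: ✓ → 24
txn_id=103: ✓ → 57
txn_id=104: ✓ → 44
txn_id=105: ✓ → 48
txn_id=106: ✓ → 60
txn_id=107: ✓ → 95
txn_id=108: ✓ → 22
refund_sum = 23 + 20 + 24 + 57 + 44 + 48 + 60 + 95 + 22 = 393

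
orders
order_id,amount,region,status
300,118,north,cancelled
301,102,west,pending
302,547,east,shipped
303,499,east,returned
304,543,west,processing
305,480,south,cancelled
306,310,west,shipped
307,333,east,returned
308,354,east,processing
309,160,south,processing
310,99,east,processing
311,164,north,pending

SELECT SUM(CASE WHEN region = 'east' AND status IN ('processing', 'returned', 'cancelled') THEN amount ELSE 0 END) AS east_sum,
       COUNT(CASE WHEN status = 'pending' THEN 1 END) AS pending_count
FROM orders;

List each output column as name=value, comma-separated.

[east_sum: region = 'east' AND status IN ('processing', 'returned', 'cancelled')]
order_id=300: ✗
order_id=301: ✗
order_id=302: ✗
order_id=303: ✓ → 499
order_id=304: ✗
order_id=305: ✗
order_id=306: ✗
order_id=307: ✓ → 333
order_id=308: ✓ → 354
order_id=309: ✗
order_id=310: ✓ → 99
order_id=311: ✗
east_sum = 499 + 333 + 354 + 99 = 1285
—
[pending_count: status = 'pending']
order_id=300: ✗
order_id=301: ✓ → 1
order_id=302: ✗
order_id=303: ✗
order_id=304: ✗
order_id=305: ✗
order_id=306: ✗
order_id=307: ✗
order_id=308: ✗
order_id=309: ✗
order_id=310: ✗
order_id=311: ✓ → 1
pending_count = COUNT(1, 1) = 2

east_sum=1285, pending_count=2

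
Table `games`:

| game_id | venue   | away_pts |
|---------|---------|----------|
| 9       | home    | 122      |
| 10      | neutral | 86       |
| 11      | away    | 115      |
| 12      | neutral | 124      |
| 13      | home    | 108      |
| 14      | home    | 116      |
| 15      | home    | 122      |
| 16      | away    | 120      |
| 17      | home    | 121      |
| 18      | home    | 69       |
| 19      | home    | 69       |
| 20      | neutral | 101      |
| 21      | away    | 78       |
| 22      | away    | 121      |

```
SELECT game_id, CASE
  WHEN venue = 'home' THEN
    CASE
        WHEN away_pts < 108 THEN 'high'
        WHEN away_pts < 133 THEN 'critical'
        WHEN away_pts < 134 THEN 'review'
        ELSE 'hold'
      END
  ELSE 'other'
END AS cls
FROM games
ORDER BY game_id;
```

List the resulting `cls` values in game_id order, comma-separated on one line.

critical, other, other, other, critical, critical, critical, other, critical, high, high, other, other, other

game_id=9: venue='home' → inner[away_pts < 133] → critical
game_id=10: venue='neutral' → outer ELSE → other
game_id=11: venue='away' → outer ELSE → other
game_id=12: venue='neutral' → outer ELSE → other
game_id=13: venue='home' → inner[away_pts < 133] → critical
game_id=14: venue='home' → inner[away_pts < 133] → critical
game_id=15: venue='home' → inner[away_pts < 133] → critical
game_id=16: venue='away' → outer ELSE → other
game_id=17: venue='home' → inner[away_pts < 133] → critical
game_id=18: venue='home' → inner[away_pts < 108] → high
game_id=19: venue='home' → inner[away_pts < 108] → high
game_id=20: venue='neutral' → outer ELSE → other
game_id=21: venue='away' → outer ELSE → other
game_id=22: venue='away' → outer ELSE → other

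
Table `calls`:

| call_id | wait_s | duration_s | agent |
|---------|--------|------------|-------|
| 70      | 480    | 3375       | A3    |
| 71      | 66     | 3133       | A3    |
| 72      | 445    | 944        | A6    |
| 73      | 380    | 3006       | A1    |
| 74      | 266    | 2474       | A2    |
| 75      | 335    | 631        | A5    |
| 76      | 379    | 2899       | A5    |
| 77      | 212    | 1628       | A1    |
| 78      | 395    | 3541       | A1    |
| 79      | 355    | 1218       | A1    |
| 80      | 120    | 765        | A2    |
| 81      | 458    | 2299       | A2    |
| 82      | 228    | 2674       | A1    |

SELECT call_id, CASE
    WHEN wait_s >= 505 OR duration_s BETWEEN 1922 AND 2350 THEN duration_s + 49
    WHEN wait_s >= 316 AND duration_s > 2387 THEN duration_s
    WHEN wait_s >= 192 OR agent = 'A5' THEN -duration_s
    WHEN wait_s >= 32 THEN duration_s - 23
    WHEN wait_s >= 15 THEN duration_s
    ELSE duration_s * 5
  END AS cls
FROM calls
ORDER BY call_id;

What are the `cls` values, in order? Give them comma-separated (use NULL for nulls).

3375, 3110, -944, 3006, -2474, -631, 2899, -1628, 3541, -1218, 742, 2348, -2674

call_id=70: wait_s >= 316 AND duration_s > 2387 → 3375
call_id=71: wait_s >= 32 → 3110
call_id=72: wait_s >= 192 OR agent = 'A5' → -944
call_id=73: wait_s >= 316 AND duration_s > 2387 → 3006
call_id=74: wait_s >= 192 OR agent = 'A5' → -2474
call_id=75: wait_s >= 192 OR agent = 'A5' → -631
call_id=76: wait_s >= 316 AND duration_s > 2387 → 2899
call_id=77: wait_s >= 192 OR agent = 'A5' → -1628
call_id=78: wait_s >= 316 AND duration_s > 2387 → 3541
call_id=79: wait_s >= 192 OR agent = 'A5' → -1218
call_id=80: wait_s >= 32 → 742
call_id=81: wait_s >= 505 OR duration_s BETWEEN 1922 AND 2350 → 2348
call_id=82: wait_s >= 192 OR agent = 'A5' → -2674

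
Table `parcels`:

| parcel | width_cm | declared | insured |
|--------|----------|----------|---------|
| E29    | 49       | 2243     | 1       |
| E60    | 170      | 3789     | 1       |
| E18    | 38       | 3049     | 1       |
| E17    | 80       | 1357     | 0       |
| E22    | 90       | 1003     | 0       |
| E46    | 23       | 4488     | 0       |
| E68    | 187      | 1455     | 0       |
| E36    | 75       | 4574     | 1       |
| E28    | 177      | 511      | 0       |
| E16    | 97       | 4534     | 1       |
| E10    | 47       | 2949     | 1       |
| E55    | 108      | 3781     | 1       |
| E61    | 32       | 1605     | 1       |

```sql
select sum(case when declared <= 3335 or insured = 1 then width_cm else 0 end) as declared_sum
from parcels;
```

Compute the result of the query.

parcel=E29: ✓ → 49
parcel=E60: ✓ → 170
parcel=E18: ✓ → 38
parcel=E17: ✓ → 80
parcel=E22: ✓ → 90
parcel=E46: ✗
parcel=E68: ✓ → 187
parcel=E36: ✓ → 75
parcel=E28: ✓ → 177
parcel=E16: ✓ → 97
parcel=E10: ✓ → 47
parcel=E55: ✓ → 108
parcel=E61: ✓ → 32
declared_sum = 49 + 170 + 38 + 80 + 90 + 187 + 75 + 177 + 97 + 47 + 108 + 32 = 1150

1150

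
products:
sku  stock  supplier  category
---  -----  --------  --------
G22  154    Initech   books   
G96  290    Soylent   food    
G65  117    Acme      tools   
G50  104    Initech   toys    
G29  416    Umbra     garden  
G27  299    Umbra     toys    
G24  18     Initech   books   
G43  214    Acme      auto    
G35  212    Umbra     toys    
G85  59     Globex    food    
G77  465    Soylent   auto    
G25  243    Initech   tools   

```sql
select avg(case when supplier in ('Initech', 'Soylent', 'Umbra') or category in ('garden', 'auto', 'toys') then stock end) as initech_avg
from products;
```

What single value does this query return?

sku=G22: ✓ → 154
sku=G96: ✓ → 290
sku=G65: ✗
sku=G50: ✓ → 104
sku=G29: ✓ → 416
sku=G27: ✓ → 299
sku=G24: ✓ → 18
sku=G43: ✓ → 214
sku=G35: ✓ → 212
sku=G85: ✗
sku=G77: ✓ → 465
sku=G25: ✓ → 243
initech_avg = (154 + 290 + 104 + 416 + 299 + 18 + 214 + 212 + 465 + 243) / 10 = 241.5

241.5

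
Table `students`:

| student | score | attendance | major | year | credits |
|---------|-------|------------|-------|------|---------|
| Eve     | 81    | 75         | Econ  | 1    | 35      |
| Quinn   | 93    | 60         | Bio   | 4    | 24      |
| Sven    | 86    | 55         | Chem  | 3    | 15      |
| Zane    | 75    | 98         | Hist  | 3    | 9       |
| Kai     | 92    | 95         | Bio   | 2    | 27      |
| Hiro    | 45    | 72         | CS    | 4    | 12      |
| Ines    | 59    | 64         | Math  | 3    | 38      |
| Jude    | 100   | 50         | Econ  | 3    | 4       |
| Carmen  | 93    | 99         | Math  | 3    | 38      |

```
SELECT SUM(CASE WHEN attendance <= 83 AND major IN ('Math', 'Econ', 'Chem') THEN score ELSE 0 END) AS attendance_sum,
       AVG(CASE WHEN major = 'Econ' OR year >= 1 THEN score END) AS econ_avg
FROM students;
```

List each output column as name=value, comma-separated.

attendance_sum=326, econ_avg=80.4444444444

[attendance_sum: attendance <= 83 AND major IN ('Math', 'Econ', 'Chem')]
student=Eve: ✓ → 81
student=Quinn: ✗
student=Sven: ✓ → 86
student=Zane: ✗
student=Kai: ✗
student=Hiro: ✗
student=Ines: ✓ → 59
student=Jude: ✓ → 100
student=Carmen: ✗
attendance_sum = 81 + 86 + 59 + 100 = 326
—
[econ_avg: major = 'Econ' OR year >= 1]
student=Eve: ✓ → 81
student=Quinn: ✓ → 93
student=Sven: ✓ → 86
student=Zane: ✓ → 75
student=Kai: ✓ → 92
student=Hiro: ✓ → 45
student=Ines: ✓ → 59
student=Jude: ✓ → 100
student=Carmen: ✓ → 93
econ_avg = (81 + 93 + 86 + 75 + 92 + 45 + 59 + 100 + 93) / 9 = 80.4444444444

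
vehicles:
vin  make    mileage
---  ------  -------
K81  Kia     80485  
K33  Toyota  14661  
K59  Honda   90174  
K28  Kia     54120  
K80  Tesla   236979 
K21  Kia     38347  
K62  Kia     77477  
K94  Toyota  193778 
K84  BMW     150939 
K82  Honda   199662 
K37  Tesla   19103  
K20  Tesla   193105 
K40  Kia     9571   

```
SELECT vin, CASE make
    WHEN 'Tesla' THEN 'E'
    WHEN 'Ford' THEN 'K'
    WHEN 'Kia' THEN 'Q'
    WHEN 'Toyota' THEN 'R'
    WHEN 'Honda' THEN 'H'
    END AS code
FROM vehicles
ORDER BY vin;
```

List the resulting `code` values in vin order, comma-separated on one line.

E, Q, Q, R, E, Q, H, Q, E, Q, H, NULL, R

vin=K20: make='Tesla' → E
vin=K21: make='Kia' → Q
vin=K28: make='Kia' → Q
vin=K33: make='Toyota' → R
vin=K37: make='Tesla' → E
vin=K40: make='Kia' → Q
vin=K59: make='Honda' → H
vin=K62: make='Kia' → Q
vin=K80: make='Tesla' → E
vin=K81: make='Kia' → Q
vin=K82: make='Honda' → H
vin=K84: (no match → NULL) → NULL
vin=K94: make='Toyota' → R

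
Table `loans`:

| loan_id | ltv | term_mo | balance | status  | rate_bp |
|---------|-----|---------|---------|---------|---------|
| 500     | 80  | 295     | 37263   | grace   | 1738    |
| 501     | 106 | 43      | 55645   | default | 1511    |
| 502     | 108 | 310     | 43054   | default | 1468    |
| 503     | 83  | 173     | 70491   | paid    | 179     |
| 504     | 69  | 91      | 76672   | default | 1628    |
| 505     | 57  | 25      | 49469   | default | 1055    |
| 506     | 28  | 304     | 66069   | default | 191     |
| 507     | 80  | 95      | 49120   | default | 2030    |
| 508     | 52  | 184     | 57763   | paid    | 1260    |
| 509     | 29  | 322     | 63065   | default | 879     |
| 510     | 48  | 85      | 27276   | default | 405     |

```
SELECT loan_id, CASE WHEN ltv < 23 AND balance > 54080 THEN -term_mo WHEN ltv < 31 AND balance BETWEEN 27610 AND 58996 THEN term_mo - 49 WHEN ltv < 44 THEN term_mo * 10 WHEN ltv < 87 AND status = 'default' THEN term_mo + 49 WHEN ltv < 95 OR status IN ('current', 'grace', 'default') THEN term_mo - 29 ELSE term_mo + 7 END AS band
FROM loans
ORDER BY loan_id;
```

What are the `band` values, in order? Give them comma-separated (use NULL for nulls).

266, 14, 281, 144, 140, 74, 3040, 144, 155, 3220, 134

loan_id=500: ltv < 95 OR status IN ('current', 'grace', 'default') → 266
loan_id=501: ltv < 95 OR status IN ('current', 'grace', 'default') → 14
loan_id=502: ltv < 95 OR status IN ('current', 'grace', 'default') → 281
loan_id=503: ltv < 95 OR status IN ('current', 'grace', 'default') → 144
loan_id=504: ltv < 87 AND status = 'default' → 140
loan_id=505: ltv < 87 AND status = 'default' → 74
loan_id=506: ltv < 44 → 3040
loan_id=507: ltv < 87 AND status = 'default' → 144
loan_id=508: ltv < 95 OR status IN ('current', 'grace', 'default') → 155
loan_id=509: ltv < 44 → 3220
loan_id=510: ltv < 87 AND status = 'default' → 134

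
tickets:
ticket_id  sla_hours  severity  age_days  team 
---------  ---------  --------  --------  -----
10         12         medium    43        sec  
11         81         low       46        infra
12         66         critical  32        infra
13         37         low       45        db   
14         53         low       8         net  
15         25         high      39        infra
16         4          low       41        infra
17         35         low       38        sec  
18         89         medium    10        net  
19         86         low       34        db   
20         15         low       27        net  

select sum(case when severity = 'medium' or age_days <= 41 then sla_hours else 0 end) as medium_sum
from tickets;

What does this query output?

ticket_id=10: ✓ → 12
ticket_id=11: ✗
ticket_id=12: ✓ → 66
ticket_id=13: ✗
ticket_id=14: ✓ → 53
ticket_id=15: ✓ → 25
ticket_id=16: ✓ → 4
ticket_id=17: ✓ → 35
ticket_id=18: ✓ → 89
ticket_id=19: ✓ → 86
ticket_id=20: ✓ → 15
medium_sum = 12 + 66 + 53 + 25 + 4 + 35 + 89 + 86 + 15 = 385

385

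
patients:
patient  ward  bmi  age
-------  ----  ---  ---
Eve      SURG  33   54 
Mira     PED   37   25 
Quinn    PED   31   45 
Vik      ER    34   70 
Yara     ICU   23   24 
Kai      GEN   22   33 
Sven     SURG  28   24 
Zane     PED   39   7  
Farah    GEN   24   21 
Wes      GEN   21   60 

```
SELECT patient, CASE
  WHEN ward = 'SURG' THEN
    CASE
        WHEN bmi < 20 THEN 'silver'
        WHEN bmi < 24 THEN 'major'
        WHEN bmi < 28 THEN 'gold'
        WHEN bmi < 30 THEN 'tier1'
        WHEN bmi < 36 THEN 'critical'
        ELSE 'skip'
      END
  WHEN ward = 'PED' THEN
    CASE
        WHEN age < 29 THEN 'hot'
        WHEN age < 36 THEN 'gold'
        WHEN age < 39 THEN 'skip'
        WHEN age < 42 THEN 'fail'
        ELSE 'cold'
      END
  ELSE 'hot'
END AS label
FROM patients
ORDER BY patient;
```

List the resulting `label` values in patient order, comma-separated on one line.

patient=Eve: ward='SURG' → inner[bmi < 36] → critical
patient=Farah: ward='GEN' → outer ELSE → hot
patient=Kai: ward='GEN' → outer ELSE → hot
patient=Mira: ward='PED' → inner[age < 29] → hot
patient=Quinn: ward='PED' → inner[ELSE] → cold
patient=Sven: ward='SURG' → inner[bmi < 30] → tier1
patient=Vik: ward='ER' → outer ELSE → hot
patient=Wes: ward='GEN' → outer ELSE → hot
patient=Yara: ward='ICU' → outer ELSE → hot
patient=Zane: ward='PED' → inner[age < 29] → hot

critical, hot, hot, hot, cold, tier1, hot, hot, hot, hot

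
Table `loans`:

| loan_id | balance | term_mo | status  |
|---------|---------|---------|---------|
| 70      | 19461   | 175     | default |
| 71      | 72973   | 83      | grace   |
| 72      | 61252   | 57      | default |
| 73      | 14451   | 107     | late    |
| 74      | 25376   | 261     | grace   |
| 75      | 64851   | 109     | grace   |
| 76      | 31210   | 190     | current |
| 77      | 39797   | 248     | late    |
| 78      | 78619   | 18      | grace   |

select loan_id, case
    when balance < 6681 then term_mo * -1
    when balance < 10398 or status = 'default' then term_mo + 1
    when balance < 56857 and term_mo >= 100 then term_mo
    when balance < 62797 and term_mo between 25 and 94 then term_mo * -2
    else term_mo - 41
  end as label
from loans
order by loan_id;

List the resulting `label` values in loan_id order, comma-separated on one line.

loan_id=70: balance < 10398 or status = 'default' → 176
loan_id=71: ELSE → 42
loan_id=72: balance < 10398 or status = 'default' → 58
loan_id=73: balance < 56857 and term_mo >= 100 → 107
loan_id=74: balance < 56857 and term_mo >= 100 → 261
loan_id=75: ELSE → 68
loan_id=76: balance < 56857 and term_mo >= 100 → 190
loan_id=77: balance < 56857 and term_mo >= 100 → 248
loan_id=78: ELSE → -23

176, 42, 58, 107, 261, 68, 190, 248, -23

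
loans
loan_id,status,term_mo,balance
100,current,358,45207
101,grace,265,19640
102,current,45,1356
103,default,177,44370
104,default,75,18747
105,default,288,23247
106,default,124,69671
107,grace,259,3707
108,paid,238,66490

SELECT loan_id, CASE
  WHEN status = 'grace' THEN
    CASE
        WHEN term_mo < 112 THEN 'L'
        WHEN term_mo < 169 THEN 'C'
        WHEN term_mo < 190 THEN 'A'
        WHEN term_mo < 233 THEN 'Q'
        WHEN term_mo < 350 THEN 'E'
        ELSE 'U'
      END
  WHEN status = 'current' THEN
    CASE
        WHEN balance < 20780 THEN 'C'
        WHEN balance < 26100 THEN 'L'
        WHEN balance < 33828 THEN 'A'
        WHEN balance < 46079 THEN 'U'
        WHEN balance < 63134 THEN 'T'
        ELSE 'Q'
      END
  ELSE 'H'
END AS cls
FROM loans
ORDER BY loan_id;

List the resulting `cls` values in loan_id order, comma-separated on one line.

loan_id=100: status='current' → inner[balance < 46079] → U
loan_id=101: status='grace' → inner[term_mo < 350] → E
loan_id=102: status='current' → inner[balance < 20780] → C
loan_id=103: status='default' → outer ELSE → H
loan_id=104: status='default' → outer ELSE → H
loan_id=105: status='default' → outer ELSE → H
loan_id=106: status='default' → outer ELSE → H
loan_id=107: status='grace' → inner[term_mo < 350] → E
loan_id=108: status='paid' → outer ELSE → H

U, E, C, H, H, H, H, E, H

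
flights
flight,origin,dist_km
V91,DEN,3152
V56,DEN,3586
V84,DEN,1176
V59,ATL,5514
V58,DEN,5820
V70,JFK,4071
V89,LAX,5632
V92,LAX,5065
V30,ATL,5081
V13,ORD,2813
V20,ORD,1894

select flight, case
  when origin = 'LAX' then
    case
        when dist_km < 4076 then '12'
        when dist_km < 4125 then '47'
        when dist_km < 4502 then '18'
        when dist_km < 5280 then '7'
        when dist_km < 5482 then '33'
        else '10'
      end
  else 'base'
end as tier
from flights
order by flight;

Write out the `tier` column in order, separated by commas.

flight=V13: origin='ORD' → outer ELSE → base
flight=V20: origin='ORD' → outer ELSE → base
flight=V30: origin='ATL' → outer ELSE → base
flight=V56: origin='DEN' → outer ELSE → base
flight=V58: origin='DEN' → outer ELSE → base
flight=V59: origin='ATL' → outer ELSE → base
flight=V70: origin='JFK' → outer ELSE → base
flight=V84: origin='DEN' → outer ELSE → base
flight=V89: origin='LAX' → inner[ELSE] → 10
flight=V91: origin='DEN' → outer ELSE → base
flight=V92: origin='LAX' → inner[dist_km < 5280] → 7

base, base, base, base, base, base, base, base, 10, base, 7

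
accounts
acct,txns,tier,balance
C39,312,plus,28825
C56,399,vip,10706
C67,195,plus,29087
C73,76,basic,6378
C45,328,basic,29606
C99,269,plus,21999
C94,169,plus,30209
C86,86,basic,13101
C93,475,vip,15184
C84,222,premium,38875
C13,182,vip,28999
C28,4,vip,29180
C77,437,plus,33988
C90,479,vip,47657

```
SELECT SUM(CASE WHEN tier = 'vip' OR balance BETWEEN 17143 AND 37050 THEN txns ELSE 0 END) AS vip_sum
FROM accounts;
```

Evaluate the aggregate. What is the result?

acct=C39: ✓ → 312
acct=C56: ✓ → 399
acct=C67: ✓ → 195
acct=C73: ✗
acct=C45: ✓ → 328
acct=C99: ✓ → 269
acct=C94: ✓ → 169
acct=C86: ✗
acct=C93: ✓ → 475
acct=C84: ✗
acct=C13: ✓ → 182
acct=C28: ✓ → 4
acct=C77: ✓ → 437
acct=C90: ✓ → 479
vip_sum = 312 + 399 + 195 + 328 + 269 + 169 + 475 + 182 + 4 + 437 + 479 = 3249

3249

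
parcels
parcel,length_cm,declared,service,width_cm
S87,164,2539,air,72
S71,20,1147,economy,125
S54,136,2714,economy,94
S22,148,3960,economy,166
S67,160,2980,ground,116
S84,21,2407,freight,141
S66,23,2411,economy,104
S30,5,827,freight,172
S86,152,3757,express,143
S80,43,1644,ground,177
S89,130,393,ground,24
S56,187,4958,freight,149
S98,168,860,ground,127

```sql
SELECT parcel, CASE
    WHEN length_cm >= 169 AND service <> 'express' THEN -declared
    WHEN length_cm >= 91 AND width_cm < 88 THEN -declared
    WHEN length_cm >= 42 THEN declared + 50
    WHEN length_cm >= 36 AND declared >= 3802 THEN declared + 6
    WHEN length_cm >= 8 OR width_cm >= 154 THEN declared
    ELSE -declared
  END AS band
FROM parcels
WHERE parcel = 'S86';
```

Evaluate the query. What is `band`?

parcel = S86: length_cm=152, declared=3757, service=express, width_cm=143.
length_cm >= 169 AND service <> 'express' → false
length_cm >= 91 AND width_cm < 88 → false
length_cm >= 42 → true → 3807

3807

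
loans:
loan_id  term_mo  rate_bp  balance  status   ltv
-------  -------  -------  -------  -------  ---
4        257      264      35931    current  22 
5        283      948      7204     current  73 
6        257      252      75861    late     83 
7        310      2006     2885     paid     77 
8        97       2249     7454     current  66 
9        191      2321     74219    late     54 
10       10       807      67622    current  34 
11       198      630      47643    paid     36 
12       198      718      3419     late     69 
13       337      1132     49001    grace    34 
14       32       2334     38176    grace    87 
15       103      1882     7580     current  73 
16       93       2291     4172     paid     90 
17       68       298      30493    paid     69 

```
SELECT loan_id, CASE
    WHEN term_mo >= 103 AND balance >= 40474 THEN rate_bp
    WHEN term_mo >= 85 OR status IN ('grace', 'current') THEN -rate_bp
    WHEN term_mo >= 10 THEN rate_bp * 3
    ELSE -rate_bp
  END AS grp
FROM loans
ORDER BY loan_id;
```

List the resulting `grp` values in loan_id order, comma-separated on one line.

-264, -948, 252, -2006, -2249, 2321, -807, 630, -718, 1132, -2334, -1882, -2291, 894

loan_id=4: term_mo >= 85 OR status IN ('grace', 'current') → -264
loan_id=5: term_mo >= 85 OR status IN ('grace', 'current') → -948
loan_id=6: term_mo >= 103 AND balance >= 40474 → 252
loan_id=7: term_mo >= 85 OR status IN ('grace', 'current') → -2006
loan_id=8: term_mo >= 85 OR status IN ('grace', 'current') → -2249
loan_id=9: term_mo >= 103 AND balance >= 40474 → 2321
loan_id=10: term_mo >= 85 OR status IN ('grace', 'current') → -807
loan_id=11: term_mo >= 103 AND balance >= 40474 → 630
loan_id=12: term_mo >= 85 OR status IN ('grace', 'current') → -718
loan_id=13: term_mo >= 103 AND balance >= 40474 → 1132
loan_id=14: term_mo >= 85 OR status IN ('grace', 'current') → -2334
loan_id=15: term_mo >= 85 OR status IN ('grace', 'current') → -1882
loan_id=16: term_mo >= 85 OR status IN ('grace', 'current') → -2291
loan_id=17: term_mo >= 10 → 894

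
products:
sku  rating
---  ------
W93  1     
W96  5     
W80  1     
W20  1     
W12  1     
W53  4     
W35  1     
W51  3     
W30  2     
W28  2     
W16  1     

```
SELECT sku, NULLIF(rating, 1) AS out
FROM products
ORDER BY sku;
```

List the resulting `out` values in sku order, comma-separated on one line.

NULL, NULL, NULL, 2, 2, NULL, 3, 4, NULL, NULL, 5

sku=W12: rating=1 vs 1: equal → NULL
sku=W16: rating=1 vs 1: equal → NULL
sku=W20: rating=1 vs 1: equal → NULL
sku=W28: rating=2 vs 1: differ → 2
sku=W30: rating=2 vs 1: differ → 2
sku=W35: rating=1 vs 1: equal → NULL
sku=W51: rating=3 vs 1: differ → 3
sku=W53: rating=4 vs 1: differ → 4
sku=W80: rating=1 vs 1: equal → NULL
sku=W93: rating=1 vs 1: equal → NULL
sku=W96: rating=5 vs 1: differ → 5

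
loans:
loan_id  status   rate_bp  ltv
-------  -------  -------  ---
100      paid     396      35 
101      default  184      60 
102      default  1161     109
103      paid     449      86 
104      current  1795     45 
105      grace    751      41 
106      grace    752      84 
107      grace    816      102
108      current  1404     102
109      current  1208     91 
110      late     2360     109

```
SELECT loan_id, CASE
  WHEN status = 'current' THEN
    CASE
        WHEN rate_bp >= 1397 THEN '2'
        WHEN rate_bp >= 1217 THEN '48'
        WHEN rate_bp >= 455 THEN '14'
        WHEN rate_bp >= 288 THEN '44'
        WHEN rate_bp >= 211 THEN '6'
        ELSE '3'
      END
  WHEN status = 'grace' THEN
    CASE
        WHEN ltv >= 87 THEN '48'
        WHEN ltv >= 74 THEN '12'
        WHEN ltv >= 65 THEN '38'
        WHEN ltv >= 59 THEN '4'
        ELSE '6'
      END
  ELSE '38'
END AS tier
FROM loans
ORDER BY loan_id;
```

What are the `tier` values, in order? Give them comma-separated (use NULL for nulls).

38, 38, 38, 38, 2, 6, 12, 48, 2, 14, 38

loan_id=100: status='paid' → outer ELSE → 38
loan_id=101: status='default' → outer ELSE → 38
loan_id=102: status='default' → outer ELSE → 38
loan_id=103: status='paid' → outer ELSE → 38
loan_id=104: status='current' → inner[rate_bp >= 1397] → 2
loan_id=105: status='grace' → inner[ELSE] → 6
loan_id=106: status='grace' → inner[ltv >= 74] → 12
loan_id=107: status='grace' → inner[ltv >= 87] → 48
loan_id=108: status='current' → inner[rate_bp >= 1397] → 2
loan_id=109: status='current' → inner[rate_bp >= 455] → 14
loan_id=110: status='late' → outer ELSE → 38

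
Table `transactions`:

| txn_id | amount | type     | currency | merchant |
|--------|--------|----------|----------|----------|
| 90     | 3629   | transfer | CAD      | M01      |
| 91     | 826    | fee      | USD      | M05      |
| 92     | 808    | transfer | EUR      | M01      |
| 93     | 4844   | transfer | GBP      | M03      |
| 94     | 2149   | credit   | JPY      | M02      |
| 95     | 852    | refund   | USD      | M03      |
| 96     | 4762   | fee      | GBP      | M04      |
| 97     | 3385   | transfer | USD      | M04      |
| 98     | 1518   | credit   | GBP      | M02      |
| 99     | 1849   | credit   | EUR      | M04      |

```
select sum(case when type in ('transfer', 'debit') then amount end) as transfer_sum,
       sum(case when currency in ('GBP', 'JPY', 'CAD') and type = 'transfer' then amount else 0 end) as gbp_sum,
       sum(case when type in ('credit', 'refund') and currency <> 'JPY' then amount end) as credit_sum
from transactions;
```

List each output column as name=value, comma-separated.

[transfer_sum: type in ('transfer', 'debit')]
txn_id=90: ✓ → 3629
txn_id=91: ✗
txn_id=92: ✓ → 808
txn_id=93: ✓ → 4844
txn_id=94: ✗
txn_id=95: ✗
txn_id=96: ✗
txn_id=97: ✓ → 3385
txn_id=98: ✗
txn_id=99: ✗
transfer_sum = 3629 + 808 + 4844 + 3385 = 12666
—
[gbp_sum: currency in ('GBP', 'JPY', 'CAD') and type = 'transfer']
txn_id=90: ✓ → 3629
txn_id=91: ✗
txn_id=92: ✗
txn_id=93: ✓ → 4844
txn_id=94: ✗
txn_id=95: ✗
txn_id=96: ✗
txn_id=97: ✗
txn_id=98: ✗
txn_id=99: ✗
gbp_sum = 3629 + 4844 = 8473
—
[credit_sum: type in ('credit', 'refund') and currency <> 'JPY']
txn_id=90: ✗
txn_id=91: ✗
txn_id=92: ✗
txn_id=93: ✗
txn_id=94: ✗
txn_id=95: ✓ → 852
txn_id=96: ✗
txn_id=97: ✗
txn_id=98: ✓ → 1518
txn_id=99: ✓ → 1849
credit_sum = 852 + 1518 + 1849 = 4219

transfer_sum=12666, gbp_sum=8473, credit_sum=4219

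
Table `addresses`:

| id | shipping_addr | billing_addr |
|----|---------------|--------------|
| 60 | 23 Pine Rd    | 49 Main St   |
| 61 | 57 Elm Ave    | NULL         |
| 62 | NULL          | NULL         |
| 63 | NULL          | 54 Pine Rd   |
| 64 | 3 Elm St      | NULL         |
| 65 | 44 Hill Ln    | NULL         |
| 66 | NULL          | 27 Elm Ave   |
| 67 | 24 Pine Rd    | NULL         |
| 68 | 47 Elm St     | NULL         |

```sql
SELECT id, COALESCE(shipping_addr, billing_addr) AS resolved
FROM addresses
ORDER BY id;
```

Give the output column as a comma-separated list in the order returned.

id=60: shipping_addr=23 Pine Rd → 23 Pine Rd
id=61: shipping_addr=57 Elm Ave → 57 Elm Ave
id=62: shipping_addr=NULL, billing_addr=NULL (all NULL) → NULL
id=63: shipping_addr=NULL, billing_addr=54 Pine Rd → 54 Pine Rd
id=64: shipping_addr=3 Elm St → 3 Elm St
id=65: shipping_addr=44 Hill Ln → 44 Hill Ln
id=66: shipping_addr=NULL, billing_addr=27 Elm Ave → 27 Elm Ave
id=67: shipping_addr=24 Pine Rd → 24 Pine Rd
id=68: shipping_addr=47 Elm St → 47 Elm St

23 Pine Rd, 57 Elm Ave, NULL, 54 Pine Rd, 3 Elm St, 44 Hill Ln, 27 Elm Ave, 24 Pine Rd, 47 Elm St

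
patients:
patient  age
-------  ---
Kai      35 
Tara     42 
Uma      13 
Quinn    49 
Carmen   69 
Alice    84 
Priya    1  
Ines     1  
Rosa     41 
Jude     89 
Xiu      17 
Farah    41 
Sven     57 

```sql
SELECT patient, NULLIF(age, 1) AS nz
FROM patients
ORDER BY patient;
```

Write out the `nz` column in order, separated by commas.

84, 69, 41, NULL, 89, 35, NULL, 49, 41, 57, 42, 13, 17

patient=Alice: age=84 vs 1: differ → 84
patient=Carmen: age=69 vs 1: differ → 69
patient=Farah: age=41 vs 1: differ → 41
patient=Ines: age=1 vs 1: equal → NULL
patient=Jude: age=89 vs 1: differ → 89
patient=Kai: age=35 vs 1: differ → 35
patient=Priya: age=1 vs 1: equal → NULL
patient=Quinn: age=49 vs 1: differ → 49
patient=Rosa: age=41 vs 1: differ → 41
patient=Sven: age=57 vs 1: differ → 57
patient=Tara: age=42 vs 1: differ → 42
patient=Uma: age=13 vs 1: differ → 13
patient=Xiu: age=17 vs 1: differ → 17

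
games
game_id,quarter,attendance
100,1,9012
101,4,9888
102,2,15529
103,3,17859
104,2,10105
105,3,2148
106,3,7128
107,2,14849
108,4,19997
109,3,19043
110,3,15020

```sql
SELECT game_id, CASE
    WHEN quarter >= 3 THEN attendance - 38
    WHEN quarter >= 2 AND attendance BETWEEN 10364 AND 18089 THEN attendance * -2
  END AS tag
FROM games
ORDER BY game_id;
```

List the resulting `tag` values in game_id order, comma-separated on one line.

NULL, 9850, -31058, 17821, NULL, 2110, 7090, -29698, 19959, 19005, 14982

game_id=100: (no match → NULL) → NULL
game_id=101: quarter >= 3 → 9850
game_id=102: quarter >= 2 AND attendance BETWEEN 10364 AND 18089 → -31058
game_id=103: quarter >= 3 → 17821
game_id=104: (no match → NULL) → NULL
game_id=105: quarter >= 3 → 2110
game_id=106: quarter >= 3 → 7090
game_id=107: quarter >= 2 AND attendance BETWEEN 10364 AND 18089 → -29698
game_id=108: quarter >= 3 → 19959
game_id=109: quarter >= 3 → 19005
game_id=110: quarter >= 3 → 14982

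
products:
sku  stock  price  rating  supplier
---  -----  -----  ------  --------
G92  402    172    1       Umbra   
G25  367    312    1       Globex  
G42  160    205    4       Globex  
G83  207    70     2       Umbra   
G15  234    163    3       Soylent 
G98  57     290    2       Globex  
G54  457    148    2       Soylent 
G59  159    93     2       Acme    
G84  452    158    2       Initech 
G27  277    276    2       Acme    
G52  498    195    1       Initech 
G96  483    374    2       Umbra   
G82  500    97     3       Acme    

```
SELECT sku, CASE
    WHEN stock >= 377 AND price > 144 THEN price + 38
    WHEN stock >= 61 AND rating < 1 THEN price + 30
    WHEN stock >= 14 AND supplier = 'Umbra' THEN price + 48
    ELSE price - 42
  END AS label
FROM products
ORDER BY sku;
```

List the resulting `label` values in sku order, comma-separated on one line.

121, 270, 234, 163, 233, 186, 51, 55, 118, 196, 210, 412, 248

sku=G15: ELSE → 121
sku=G25: ELSE → 270
sku=G27: ELSE → 234
sku=G42: ELSE → 163
sku=G52: stock >= 377 AND price > 144 → 233
sku=G54: stock >= 377 AND price > 144 → 186
sku=G59: ELSE → 51
sku=G82: ELSE → 55
sku=G83: stock >= 14 AND supplier = 'Umbra' → 118
sku=G84: stock >= 377 AND price > 144 → 196
sku=G92: stock >= 377 AND price > 144 → 210
sku=G96: stock >= 377 AND price > 144 → 412
sku=G98: ELSE → 248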